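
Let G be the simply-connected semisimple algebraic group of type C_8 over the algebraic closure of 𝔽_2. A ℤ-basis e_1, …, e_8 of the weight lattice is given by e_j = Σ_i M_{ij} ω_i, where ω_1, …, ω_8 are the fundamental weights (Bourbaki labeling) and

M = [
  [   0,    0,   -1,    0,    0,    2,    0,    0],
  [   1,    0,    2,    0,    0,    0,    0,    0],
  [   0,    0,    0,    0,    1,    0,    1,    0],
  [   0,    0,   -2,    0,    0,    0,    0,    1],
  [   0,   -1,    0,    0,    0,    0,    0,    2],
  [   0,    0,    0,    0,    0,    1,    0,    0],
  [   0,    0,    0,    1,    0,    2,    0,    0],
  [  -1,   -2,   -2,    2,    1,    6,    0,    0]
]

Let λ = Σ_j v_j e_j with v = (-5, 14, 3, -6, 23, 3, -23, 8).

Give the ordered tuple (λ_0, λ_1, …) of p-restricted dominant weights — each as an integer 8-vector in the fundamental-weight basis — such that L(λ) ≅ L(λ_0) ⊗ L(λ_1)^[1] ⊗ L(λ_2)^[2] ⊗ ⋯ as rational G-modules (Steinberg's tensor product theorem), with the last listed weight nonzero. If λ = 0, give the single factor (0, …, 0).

Compute c_i = Σ_j M_{ij} v_j with v = (-5, 14, 3, -6, 23, 3, -23, 8):
  c_1 = (0)·(-5) + (0)·(14) + (-1)·(3) + (0)·(-6) + (0)·(23) + (2)·(3) + (0)·(-23) + (0)·(8) = 3
  c_2 = (1)·(-5) + (0)·(14) + (2)·(3) + (0)·(-6) + (0)·(23) + (0)·(3) + (0)·(-23) + (0)·(8) = 1
  c_3 = (0)·(-5) + (0)·(14) + (0)·(3) + (0)·(-6) + (1)·(23) + (0)·(3) + (1)·(-23) + (0)·(8) = 0
  c_4 = (0)·(-5) + (0)·(14) + (-2)·(3) + (0)·(-6) + (0)·(23) + (0)·(3) + (0)·(-23) + (1)·(8) = 2
  c_5 = (0)·(-5) + (-1)·(14) + (0)·(3) + (0)·(-6) + (0)·(23) + (0)·(3) + (0)·(-23) + (2)·(8) = 2
  c_6 = (0)·(-5) + (0)·(14) + (0)·(3) + (0)·(-6) + (0)·(23) + (1)·(3) + (0)·(-23) + (0)·(8) = 3
  c_7 = (0)·(-5) + (0)·(14) + (0)·(3) + (1)·(-6) + (0)·(23) + (2)·(3) + (0)·(-23) + (0)·(8) = 0
  c_8 = (-1)·(-5) + (-2)·(14) + (-2)·(3) + (2)·(-6) + (1)·(23) + (6)·(3) + (0)·(-23) + (0)·(8) = 0
Base-2 expansion of each c_i:
  c_1 = 3 = 1·2^0 + 1·2^1
  c_2 = 1 = 1·2^0
  c_3 = 0
  c_4 = 2 = 0·2^0 + 1·2^1
  c_5 = 2 = 0·2^0 + 1·2^1
  c_6 = 3 = 1·2^0 + 1·2^1
  c_7 = 0
  c_8 = 0
p-restricted factor λ_0 = (1, 1, 0, 0, 0, 1, 0, 0)
p-restricted factor λ_1 = (1, 0, 0, 1, 1, 1, 0, 0)

((1, 1, 0, 0, 0, 1, 0, 0), (1, 0, 0, 1, 1, 1, 0, 0))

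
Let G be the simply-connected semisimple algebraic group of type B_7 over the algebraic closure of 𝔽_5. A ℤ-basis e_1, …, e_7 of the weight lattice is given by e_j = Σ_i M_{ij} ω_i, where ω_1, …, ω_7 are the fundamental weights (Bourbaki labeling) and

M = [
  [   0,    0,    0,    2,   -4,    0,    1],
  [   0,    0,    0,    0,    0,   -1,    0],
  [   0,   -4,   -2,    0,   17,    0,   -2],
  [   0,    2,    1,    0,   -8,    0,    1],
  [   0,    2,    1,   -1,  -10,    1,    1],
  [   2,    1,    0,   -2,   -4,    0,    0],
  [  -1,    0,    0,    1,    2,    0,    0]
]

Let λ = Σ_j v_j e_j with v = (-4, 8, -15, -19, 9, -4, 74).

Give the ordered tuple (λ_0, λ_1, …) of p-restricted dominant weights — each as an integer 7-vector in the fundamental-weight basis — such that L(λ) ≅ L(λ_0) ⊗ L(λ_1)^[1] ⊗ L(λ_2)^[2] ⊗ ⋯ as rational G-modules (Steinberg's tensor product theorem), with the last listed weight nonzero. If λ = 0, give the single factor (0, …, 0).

((0, 4, 3, 3, 0, 2, 3),)

Compute c_i = Σ_j M_{ij} v_j with v = (-4, 8, -15, -19, 9, -4, 74):
  c_1 = (0)·(-4) + (0)·(8) + (0)·(-15) + (2)·(-19) + (-4)·(9) + (0)·(-4) + (1)·(74) = 0
  c_2 = (0)·(-4) + (0)·(8) + (0)·(-15) + (0)·(-19) + (0)·(9) + (-1)·(-4) + (0)·(74) = 4
  c_3 = (0)·(-4) + (-4)·(8) + (-2)·(-15) + (0)·(-19) + (17)·(9) + (0)·(-4) + (-2)·(74) = 3
  c_4 = (0)·(-4) + (2)·(8) + (1)·(-15) + (0)·(-19) + (-8)·(9) + (0)·(-4) + (1)·(74) = 3
  c_5 = (0)·(-4) + (2)·(8) + (1)·(-15) + (-1)·(-19) + (-10)·(9) + (1)·(-4) + (1)·(74) = 0
  c_6 = (2)·(-4) + (1)·(8) + (0)·(-15) + (-2)·(-19) + (-4)·(9) + (0)·(-4) + (0)·(74) = 2
  c_7 = (-1)·(-4) + (0)·(8) + (0)·(-15) + (1)·(-19) + (2)·(9) + (0)·(-4) + (0)·(74) = 3
p = 5; digits c_i = Σ_j d_{ij}·5^j, 0 ≤ d_{ij} < 5:
  c_1 = 0
  c_2 = 4 = 4·5^0
  c_3 = 3 = 3·5^0
  c_4 = 3 = 3·5^0
  c_5 = 0
  c_6 = 2 = 2·5^0
  c_7 = 3 = 3·5^0
p-restricted factor λ_0 = (0, 4, 3, 3, 0, 2, 3)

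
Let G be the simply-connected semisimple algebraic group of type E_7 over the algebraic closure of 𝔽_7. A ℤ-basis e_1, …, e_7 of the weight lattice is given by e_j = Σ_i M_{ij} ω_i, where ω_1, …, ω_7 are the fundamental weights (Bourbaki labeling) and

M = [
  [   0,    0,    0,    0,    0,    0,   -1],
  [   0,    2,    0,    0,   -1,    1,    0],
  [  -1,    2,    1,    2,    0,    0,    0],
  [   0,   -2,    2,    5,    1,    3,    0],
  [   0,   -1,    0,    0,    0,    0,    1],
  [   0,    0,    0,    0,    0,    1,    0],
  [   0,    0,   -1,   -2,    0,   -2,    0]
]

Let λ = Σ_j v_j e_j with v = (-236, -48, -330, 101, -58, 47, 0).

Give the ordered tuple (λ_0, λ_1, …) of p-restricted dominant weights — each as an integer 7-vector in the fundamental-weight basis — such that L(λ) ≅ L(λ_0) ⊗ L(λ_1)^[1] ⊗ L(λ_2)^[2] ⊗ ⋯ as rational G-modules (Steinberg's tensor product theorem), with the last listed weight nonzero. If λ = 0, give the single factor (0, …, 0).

((0, 2, 5, 3, 6, 5, 6), (0, 1, 1, 3, 6, 6, 4))

Change of basis e → ω: c = M·v where v = (-236, -48, -330, 101, -58, 47, 0):
  c_1 = (0)·(-236) + (0)·(-48) + (0)·(-330) + (0)·(101) + (0)·(-58) + (0)·(47) + (-1)·(0) = 0
  c_2 = (0)·(-236) + (2)·(-48) + (0)·(-330) + (0)·(101) + (-1)·(-58) + (1)·(47) + (0)·(0) = 9
  c_3 = (-1)·(-236) + (2)·(-48) + (1)·(-330) + (2)·(101) + (0)·(-58) + (0)·(47) + (0)·(0) = 12
  c_4 = (0)·(-236) + (-2)·(-48) + (2)·(-330) + (5)·(101) + (1)·(-58) + (3)·(47) + (0)·(0) = 24
  c_5 = (0)·(-236) + (-1)·(-48) + (0)·(-330) + (0)·(101) + (0)·(-58) + (0)·(47) + (1)·(0) = 48
  c_6 = (0)·(-236) + (0)·(-48) + (0)·(-330) + (0)·(101) + (0)·(-58) + (1)·(47) + (0)·(0) = 47
  c_7 = (0)·(-236) + (0)·(-48) + (-1)·(-330) + (-2)·(101) + (0)·(-58) + (-2)·(47) + (0)·(0) = 34
Base-7 expansion of each c_i:
  c_1 = 0
  c_2 = 9 = 2·7^0 + 1·7^1
  c_3 = 12 = 5·7^0 + 1·7^1
  c_4 = 24 = 3·7^0 + 3·7^1
  c_5 = 48 = 6·7^0 + 6·7^1
  c_6 = 47 = 5·7^0 + 6·7^1
  c_7 = 34 = 6·7^0 + 4·7^1
p-restricted factor λ_0 = (0, 2, 5, 3, 6, 5, 6)
p-restricted factor λ_1 = (0, 1, 1, 3, 6, 6, 4)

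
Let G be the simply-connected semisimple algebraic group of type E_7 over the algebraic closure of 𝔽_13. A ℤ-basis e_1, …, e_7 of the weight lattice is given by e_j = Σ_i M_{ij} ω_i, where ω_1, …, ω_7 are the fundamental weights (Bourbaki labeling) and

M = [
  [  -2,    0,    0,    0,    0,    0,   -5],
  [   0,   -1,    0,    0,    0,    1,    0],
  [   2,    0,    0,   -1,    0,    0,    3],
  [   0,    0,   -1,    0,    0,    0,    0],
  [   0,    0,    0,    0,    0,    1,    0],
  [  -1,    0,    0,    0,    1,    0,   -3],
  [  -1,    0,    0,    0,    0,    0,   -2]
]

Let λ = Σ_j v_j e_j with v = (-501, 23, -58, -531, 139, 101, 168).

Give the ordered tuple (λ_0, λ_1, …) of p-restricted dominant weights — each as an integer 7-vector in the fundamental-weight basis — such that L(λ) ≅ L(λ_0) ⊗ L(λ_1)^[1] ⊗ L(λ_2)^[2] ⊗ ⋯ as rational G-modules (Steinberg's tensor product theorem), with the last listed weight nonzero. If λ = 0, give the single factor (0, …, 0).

((6, 0, 7, 6, 10, 6, 9), (12, 6, 2, 4, 7, 10, 12))

Converting to the ω-basis (c_i = row i of M dotted with v = (-501, 23, -58, -531, 139, 101, 168)):
  c_1 = (-2)·(-501) + 0·23 + (0)·(-58) + (0)·(-531) + 0·139 + 0·101 + (-5)·(168) = 162
  c_2 = (0)·(-501) + (-1)·(23) + (0)·(-58) + (0)·(-531) + 0·139 + 1·101 + 0·168 = 78
  c_3 = (2)·(-501) + 0·23 + (0)·(-58) + (-1)·(-531) + 0·139 + 0·101 + 3·168 = 33
  c_4 = (0)·(-501) + 0·23 + (-1)·(-58) + (0)·(-531) + 0·139 + 0·101 + 0·168 = 58
  c_5 = (0)·(-501) + 0·23 + (0)·(-58) + (0)·(-531) + 0·139 + 1·101 + 0·168 = 101
  c_6 = (-1)·(-501) + 0·23 + (0)·(-58) + (0)·(-531) + 1·139 + 0·101 + (-3)·(168) = 136
  c_7 = (-1)·(-501) + 0·23 + (0)·(-58) + (0)·(-531) + 0·139 + 0·101 + (-2)·(168) = 165
Writing each c_i in base p = 13:
  c_1 = 162 = 6·13^0 + 12·13^1
  c_2 = 78 = 0·13^0 + 6·13^1
  c_3 = 33 = 7·13^0 + 2·13^1
  c_4 = 58 = 6·13^0 + 4·13^1
  c_5 = 101 = 10·13^0 + 7·13^1
  c_6 = 136 = 6·13^0 + 10·13^1
  c_7 = 165 = 9·13^0 + 12·13^1
p-restricted factor λ_0 = (6, 0, 7, 6, 10, 6, 9)
p-restricted factor λ_1 = (12, 6, 2, 4, 7, 10, 12)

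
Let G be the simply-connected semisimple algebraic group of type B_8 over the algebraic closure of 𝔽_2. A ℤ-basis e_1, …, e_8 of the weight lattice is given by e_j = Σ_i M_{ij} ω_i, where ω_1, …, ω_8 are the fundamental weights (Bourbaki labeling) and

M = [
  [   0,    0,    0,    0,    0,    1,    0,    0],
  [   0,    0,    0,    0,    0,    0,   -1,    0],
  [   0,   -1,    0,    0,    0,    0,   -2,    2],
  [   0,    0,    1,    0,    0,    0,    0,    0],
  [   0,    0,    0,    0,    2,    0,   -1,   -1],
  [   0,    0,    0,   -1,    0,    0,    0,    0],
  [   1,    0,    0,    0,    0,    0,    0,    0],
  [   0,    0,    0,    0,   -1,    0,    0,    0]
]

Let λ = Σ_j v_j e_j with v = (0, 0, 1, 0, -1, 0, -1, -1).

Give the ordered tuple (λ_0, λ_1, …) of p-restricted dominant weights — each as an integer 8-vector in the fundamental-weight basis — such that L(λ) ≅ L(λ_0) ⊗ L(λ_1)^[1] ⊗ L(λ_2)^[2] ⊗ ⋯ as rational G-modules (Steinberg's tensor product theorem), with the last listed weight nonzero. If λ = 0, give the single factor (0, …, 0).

Converting to the ω-basis (c_i = row i of M dotted with v = (0, 0, 1, 0, -1, 0, -1, -1)):
  c_1 = (0)·(0) + (0)·(0) + (0)·(1) + (0)·(0) + (0)·(-1) + (1)·(0) + (0)·(-1) + (0)·(-1) = 0
  c_2 = (0)·(0) + (0)·(0) + (0)·(1) + (0)·(0) + (0)·(-1) + (0)·(0) + (-1)·(-1) + (0)·(-1) = 1
  c_3 = (0)·(0) + (-1)·(0) + (0)·(1) + (0)·(0) + (0)·(-1) + (0)·(0) + (-2)·(-1) + (2)·(-1) = 0
  c_4 = (0)·(0) + (0)·(0) + (1)·(1) + (0)·(0) + (0)·(-1) + (0)·(0) + (0)·(-1) + (0)·(-1) = 1
  c_5 = (0)·(0) + (0)·(0) + (0)·(1) + (0)·(0) + (2)·(-1) + (0)·(0) + (-1)·(-1) + (-1)·(-1) = 0
  c_6 = (0)·(0) + (0)·(0) + (0)·(1) + (-1)·(0) + (0)·(-1) + (0)·(0) + (0)·(-1) + (0)·(-1) = 0
  c_7 = (1)·(0) + (0)·(0) + (0)·(1) + (0)·(0) + (0)·(-1) + (0)·(0) + (0)·(-1) + (0)·(-1) = 0
  c_8 = (0)·(0) + (0)·(0) + (0)·(1) + (0)·(0) + (-1)·(-1) + (0)·(0) + (0)·(-1) + (0)·(-1) = 1
Expand coordinatewise in base 2:
  c_1 = 0
  c_2 = 1 = 1·2^0
  c_3 = 0
  c_4 = 1 = 1·2^0
  c_5 = 0
  c_6 = 0
  c_7 = 0
  c_8 = 1 = 1·2^0
p-restricted factor λ_0 = (0, 1, 0, 1, 0, 0, 0, 1)

((0, 1, 0, 1, 0, 0, 0, 1),)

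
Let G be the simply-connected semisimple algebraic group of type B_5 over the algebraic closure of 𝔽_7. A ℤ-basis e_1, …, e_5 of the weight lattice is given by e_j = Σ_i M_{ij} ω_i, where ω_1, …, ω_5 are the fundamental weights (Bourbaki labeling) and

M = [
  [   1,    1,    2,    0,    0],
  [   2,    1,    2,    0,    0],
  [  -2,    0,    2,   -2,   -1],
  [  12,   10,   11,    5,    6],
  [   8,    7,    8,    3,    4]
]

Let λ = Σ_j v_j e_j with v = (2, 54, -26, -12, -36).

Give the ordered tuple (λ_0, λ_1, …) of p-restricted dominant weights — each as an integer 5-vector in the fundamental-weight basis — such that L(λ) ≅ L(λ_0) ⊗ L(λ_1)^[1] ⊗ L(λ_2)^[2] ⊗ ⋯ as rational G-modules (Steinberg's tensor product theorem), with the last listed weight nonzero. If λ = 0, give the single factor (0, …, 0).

Change of basis e → ω: c = M·v where v = (2, 54, -26, -12, -36):
  c_1 = 1·2 + 1·54 + (2)·(-26) + (0)·(-12) + (0)·(-36) = 4
  c_2 = 2·2 + 1·54 + (2)·(-26) + (0)·(-12) + (0)·(-36) = 6
  c_3 = (-2)·(2) + 0·54 + (2)·(-26) + (-2)·(-12) + (-1)·(-36) = 4
  c_4 = 12·2 + 10·54 + (11)·(-26) + (5)·(-12) + (6)·(-36) = 2
  c_5 = 8·2 + 7·54 + (8)·(-26) + (3)·(-12) + (4)·(-36) = 6
Expand coordinatewise in base 7:
  c_1 = 4 = 4·7^0
  c_2 = 6 = 6·7^0
  c_3 = 4 = 4·7^0
  c_4 = 2 = 2·7^0
  c_5 = 6 = 6·7^0
p-restricted factor λ_0 = (4, 6, 4, 2, 6)

((4, 6, 4, 2, 6),)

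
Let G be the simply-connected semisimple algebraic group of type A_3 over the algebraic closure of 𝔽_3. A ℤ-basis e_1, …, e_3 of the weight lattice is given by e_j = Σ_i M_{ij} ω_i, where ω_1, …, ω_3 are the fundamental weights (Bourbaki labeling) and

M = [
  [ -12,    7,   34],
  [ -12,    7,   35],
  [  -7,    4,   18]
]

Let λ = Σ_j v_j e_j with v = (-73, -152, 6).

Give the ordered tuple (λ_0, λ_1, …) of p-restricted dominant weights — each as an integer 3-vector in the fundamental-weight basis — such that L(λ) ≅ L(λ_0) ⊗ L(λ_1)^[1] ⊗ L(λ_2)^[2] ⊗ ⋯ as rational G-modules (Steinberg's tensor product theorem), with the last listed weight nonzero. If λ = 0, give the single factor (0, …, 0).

((1, 1, 2), (2, 1, 0), (1, 2, 1))

Change of basis e → ω: c = M·v where v = (-73, -152, 6):
  c_1 = (-12)·(-73) + (7)·(-152) + (34)·(6) = 16
  c_2 = (-12)·(-73) + (7)·(-152) + (35)·(6) = 22
  c_3 = (-7)·(-73) + (4)·(-152) + (18)·(6) = 11
Expand coordinatewise in base 3:
  c_1 = 16 = 1·3^0 + 2·3^1 + 1·3^2
  c_2 = 22 = 1·3^0 + 1·3^1 + 2·3^2
  c_3 = 11 = 2·3^0 + 0·3^1 + 1·3^2
Factor λ_0 = (1, 1, 2)
Factor λ_1 = (2, 1, 0)
Factor λ_2 = (1, 2, 1)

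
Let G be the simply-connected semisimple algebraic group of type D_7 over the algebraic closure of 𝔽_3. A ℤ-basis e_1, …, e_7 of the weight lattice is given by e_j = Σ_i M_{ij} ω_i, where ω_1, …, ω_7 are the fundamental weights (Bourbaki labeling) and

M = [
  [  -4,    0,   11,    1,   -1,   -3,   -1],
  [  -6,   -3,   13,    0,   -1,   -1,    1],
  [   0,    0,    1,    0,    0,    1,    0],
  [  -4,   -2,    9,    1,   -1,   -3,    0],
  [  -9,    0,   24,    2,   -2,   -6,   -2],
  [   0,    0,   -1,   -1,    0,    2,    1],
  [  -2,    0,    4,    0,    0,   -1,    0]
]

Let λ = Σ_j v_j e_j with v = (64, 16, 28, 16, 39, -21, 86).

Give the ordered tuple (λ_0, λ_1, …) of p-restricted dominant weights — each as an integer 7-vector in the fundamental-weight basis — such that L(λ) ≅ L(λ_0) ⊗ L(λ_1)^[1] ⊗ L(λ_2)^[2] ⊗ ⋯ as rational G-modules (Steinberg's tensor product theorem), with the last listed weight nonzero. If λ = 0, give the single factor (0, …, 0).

In the fundamental-weight basis, λ has coordinates c = M·v (v = (64, 16, 28, 16, 39, -21, 86)):
  c_1 = (-4)·(64) + (0)·(16) + (11)·(28) + (1)·(16) + (-1)·(39) + (-3)·(-21) + (-1)·(86) = 6
  c_2 = (-6)·(64) + (-3)·(16) + (13)·(28) + (0)·(16) + (-1)·(39) + (-1)·(-21) + (1)·(86) = 0
  c_3 = (0)·(64) + (0)·(16) + (1)·(28) + (0)·(16) + (0)·(39) + (1)·(-21) + (0)·(86) = 7
  c_4 = (-4)·(64) + (-2)·(16) + (9)·(28) + (1)·(16) + (-1)·(39) + (-3)·(-21) + (0)·(86) = 4
  c_5 = (-9)·(64) + (0)·(16) + (24)·(28) + (2)·(16) + (-2)·(39) + (-6)·(-21) + (-2)·(86) = 4
  c_6 = (0)·(64) + (0)·(16) + (-1)·(28) + (-1)·(16) + (0)·(39) + (2)·(-21) + (1)·(86) = 0
  c_7 = (-2)·(64) + (0)·(16) + (4)·(28) + (0)·(16) + (0)·(39) + (-1)·(-21) + (0)·(86) = 5
Base-3 expansion of each c_i:
  c_1 = 6 = 0·3^0 + 2·3^1
  c_2 = 0
  c_3 = 7 = 1·3^0 + 2·3^1
  c_4 = 4 = 1·3^0 + 1·3^1
  c_5 = 4 = 1·3^0 + 1·3^1
  c_6 = 0
  c_7 = 5 = 2·3^0 + 1·3^1
p-restricted factor λ_0 = (0, 0, 1, 1, 1, 0, 2)
p-restricted factor λ_1 = (2, 0, 2, 1, 1, 0, 1)

((0, 0, 1, 1, 1, 0, 2), (2, 0, 2, 1, 1, 0, 1))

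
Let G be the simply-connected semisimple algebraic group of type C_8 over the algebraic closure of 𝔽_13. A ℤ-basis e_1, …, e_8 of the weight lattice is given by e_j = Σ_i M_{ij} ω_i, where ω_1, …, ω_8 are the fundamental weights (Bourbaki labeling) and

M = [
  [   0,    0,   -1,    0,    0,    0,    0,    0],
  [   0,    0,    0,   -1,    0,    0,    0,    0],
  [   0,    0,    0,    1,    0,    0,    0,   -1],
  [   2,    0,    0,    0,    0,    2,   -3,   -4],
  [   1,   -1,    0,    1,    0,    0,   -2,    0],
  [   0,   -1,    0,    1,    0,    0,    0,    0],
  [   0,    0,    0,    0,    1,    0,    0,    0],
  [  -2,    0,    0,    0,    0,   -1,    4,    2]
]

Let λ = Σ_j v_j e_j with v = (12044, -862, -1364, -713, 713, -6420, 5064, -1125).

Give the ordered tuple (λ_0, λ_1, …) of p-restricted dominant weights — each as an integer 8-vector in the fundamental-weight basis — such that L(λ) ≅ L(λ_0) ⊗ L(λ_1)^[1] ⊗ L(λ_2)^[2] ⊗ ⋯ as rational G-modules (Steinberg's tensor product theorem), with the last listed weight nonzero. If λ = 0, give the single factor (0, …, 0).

In the fundamental-weight basis, λ has coordinates c = M·v (v = (12044, -862, -1364, -713, 713, -6420, 5064, -1125)):
  c_1 = (0)·(12044) + (0)·(-862) + (-1)·(-1364) + (0)·(-713) + (0)·(713) + (0)·(-6420) + (0)·(5064) + (0)·(-1125) = 1364
  c_2 = (0)·(12044) + (0)·(-862) + (0)·(-1364) + (-1)·(-713) + (0)·(713) + (0)·(-6420) + (0)·(5064) + (0)·(-1125) = 713
  c_3 = (0)·(12044) + (0)·(-862) + (0)·(-1364) + (1)·(-713) + (0)·(713) + (0)·(-6420) + (0)·(5064) + (-1)·(-1125) = 412
  c_4 = (2)·(12044) + (0)·(-862) + (0)·(-1364) + (0)·(-713) + (0)·(713) + (2)·(-6420) + (-3)·(5064) + (-4)·(-1125) = 556
  c_5 = (1)·(12044) + (-1)·(-862) + (0)·(-1364) + (1)·(-713) + (0)·(713) + (0)·(-6420) + (-2)·(5064) + (0)·(-1125) = 2065
  c_6 = (0)·(12044) + (-1)·(-862) + (0)·(-1364) + (1)·(-713) + (0)·(713) + (0)·(-6420) + (0)·(5064) + (0)·(-1125) = 149
  c_7 = (0)·(12044) + (0)·(-862) + (0)·(-1364) + (0)·(-713) + (1)·(713) + (0)·(-6420) + (0)·(5064) + (0)·(-1125) = 713
  c_8 = (-2)·(12044) + (0)·(-862) + (0)·(-1364) + (0)·(-713) + (0)·(713) + (-1)·(-6420) + (4)·(5064) + (2)·(-1125) = 338
p = 13; digits c_i = Σ_j d_{ij}·13^j, 0 ≤ d_{ij} < 13:
  c_1 = 1364 = 12·13^0 + 0·13^1 + 8·13^2
  c_2 = 713 = 11·13^0 + 2·13^1 + 4·13^2
  c_3 = 412 = 9·13^0 + 5·13^1 + 2·13^2
  c_4 = 556 = 10·13^0 + 3·13^1 + 3·13^2
  c_5 = 2065 = 11·13^0 + 2·13^1 + 12·13^2
  c_6 = 149 = 6·13^0 + 11·13^1
  c_7 = 713 = 11·13^0 + 2·13^1 + 4·13^2
  c_8 = 338 = 0·13^0 + 0·13^1 + 2·13^2
λ_0 = (12, 11, 9, 10, 11, 6, 11, 0)
λ_1 = (0, 2, 5, 3, 2, 11, 2, 0)
λ_2 = (8, 4, 2, 3, 12, 0, 4, 2)

((12, 11, 9, 10, 11, 6, 11, 0), (0, 2, 5, 3, 2, 11, 2, 0), (8, 4, 2, 3, 12, 0, 4, 2))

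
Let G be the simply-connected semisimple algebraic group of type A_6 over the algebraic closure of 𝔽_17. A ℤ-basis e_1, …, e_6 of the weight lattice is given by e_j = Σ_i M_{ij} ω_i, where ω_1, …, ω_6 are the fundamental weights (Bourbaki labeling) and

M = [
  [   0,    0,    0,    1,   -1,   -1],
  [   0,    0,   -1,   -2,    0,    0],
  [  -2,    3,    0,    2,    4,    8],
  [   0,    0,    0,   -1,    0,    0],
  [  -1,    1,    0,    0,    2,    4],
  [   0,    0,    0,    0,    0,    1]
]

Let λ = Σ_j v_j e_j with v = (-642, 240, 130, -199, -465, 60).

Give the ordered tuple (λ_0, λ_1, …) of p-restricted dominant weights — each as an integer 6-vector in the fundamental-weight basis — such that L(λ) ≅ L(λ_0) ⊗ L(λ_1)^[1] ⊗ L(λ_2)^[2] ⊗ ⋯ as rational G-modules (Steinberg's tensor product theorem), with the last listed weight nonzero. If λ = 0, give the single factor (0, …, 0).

Converting to the ω-basis (c_i = row i of M dotted with v = (-642, 240, 130, -199, -465, 60)):
  c_1 = (0)·(-642) + (0)·(240) + (0)·(130) + (1)·(-199) + (-1)·(-465) + (-1)·(60) = 206
  c_2 = (0)·(-642) + (0)·(240) + (-1)·(130) + (-2)·(-199) + (0)·(-465) + (0)·(60) = 268
  c_3 = (-2)·(-642) + (3)·(240) + (0)·(130) + (2)·(-199) + (4)·(-465) + (8)·(60) = 226
  c_4 = (0)·(-642) + (0)·(240) + (0)·(130) + (-1)·(-199) + (0)·(-465) + (0)·(60) = 199
  c_5 = (-1)·(-642) + (1)·(240) + (0)·(130) + (0)·(-199) + (2)·(-465) + (4)·(60) = 192
  c_6 = (0)·(-642) + (0)·(240) + (0)·(130) + (0)·(-199) + (0)·(-465) + (1)·(60) = 60
Writing each c_i in base p = 17:
  c_1 = 206 = 2·17^0 + 12·17^1
  c_2 = 268 = 13·17^0 + 15·17^1
  c_3 = 226 = 5·17^0 + 13·17^1
  c_4 = 199 = 12·17^0 + 11·17^1
  c_5 = 192 = 5·17^0 + 11·17^1
  c_6 = 60 = 9·17^0 + 3·17^1
λ_0 = (2, 13, 5, 12, 5, 9)
λ_1 = (12, 15, 13, 11, 11, 3)

((2, 13, 5, 12, 5, 9), (12, 15, 13, 11, 11, 3))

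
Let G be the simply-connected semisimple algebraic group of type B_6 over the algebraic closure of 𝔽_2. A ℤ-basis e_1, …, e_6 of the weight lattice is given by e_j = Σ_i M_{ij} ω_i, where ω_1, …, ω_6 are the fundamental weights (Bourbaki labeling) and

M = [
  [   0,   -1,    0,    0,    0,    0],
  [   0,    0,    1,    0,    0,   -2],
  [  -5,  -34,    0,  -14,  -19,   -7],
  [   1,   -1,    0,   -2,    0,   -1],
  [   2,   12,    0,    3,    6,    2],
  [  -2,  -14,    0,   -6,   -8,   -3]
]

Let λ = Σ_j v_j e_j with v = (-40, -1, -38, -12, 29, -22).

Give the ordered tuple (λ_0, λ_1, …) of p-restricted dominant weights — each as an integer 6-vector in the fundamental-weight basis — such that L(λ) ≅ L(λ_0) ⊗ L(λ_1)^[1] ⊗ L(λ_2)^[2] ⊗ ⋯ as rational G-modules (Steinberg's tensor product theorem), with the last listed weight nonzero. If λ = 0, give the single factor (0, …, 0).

Change of basis e → ω: c = M·v where v = (-40, -1, -38, -12, 29, -22):
  c_1 = (0)·(-40) + (-1)·(-1) + (0)·(-38) + (0)·(-12) + (0)·(29) + (0)·(-22) = 1
  c_2 = (0)·(-40) + (0)·(-1) + (1)·(-38) + (0)·(-12) + (0)·(29) + (-2)·(-22) = 6
  c_3 = (-5)·(-40) + (-34)·(-1) + (0)·(-38) + (-14)·(-12) + (-19)·(29) + (-7)·(-22) = 5
  c_4 = (1)·(-40) + (-1)·(-1) + (0)·(-38) + (-2)·(-12) + (0)·(29) + (-1)·(-22) = 7
  c_5 = (2)·(-40) + (12)·(-1) + (0)·(-38) + (3)·(-12) + (6)·(29) + (2)·(-22) = 2
  c_6 = (-2)·(-40) + (-14)·(-1) + (0)·(-38) + (-6)·(-12) + (-8)·(29) + (-3)·(-22) = 0
Base-2 expansion of each c_i:
  c_1 = 1 = 1·2^0
  c_2 = 6 = 0·2^0 + 1·2^1 + 1·2^2
  c_3 = 5 = 1·2^0 + 0·2^1 + 1·2^2
  c_4 = 7 = 1·2^0 + 1·2^1 + 1·2^2
  c_5 = 2 = 0·2^0 + 1·2^1
  c_6 = 0
p-restricted factor λ_0 = (1, 0, 1, 1, 0, 0)
p-restricted factor λ_1 = (0, 1, 0, 1, 1, 0)
p-restricted factor λ_2 = (0, 1, 1, 1, 0, 0)

((1, 0, 1, 1, 0, 0), (0, 1, 0, 1, 1, 0), (0, 1, 1, 1, 0, 0))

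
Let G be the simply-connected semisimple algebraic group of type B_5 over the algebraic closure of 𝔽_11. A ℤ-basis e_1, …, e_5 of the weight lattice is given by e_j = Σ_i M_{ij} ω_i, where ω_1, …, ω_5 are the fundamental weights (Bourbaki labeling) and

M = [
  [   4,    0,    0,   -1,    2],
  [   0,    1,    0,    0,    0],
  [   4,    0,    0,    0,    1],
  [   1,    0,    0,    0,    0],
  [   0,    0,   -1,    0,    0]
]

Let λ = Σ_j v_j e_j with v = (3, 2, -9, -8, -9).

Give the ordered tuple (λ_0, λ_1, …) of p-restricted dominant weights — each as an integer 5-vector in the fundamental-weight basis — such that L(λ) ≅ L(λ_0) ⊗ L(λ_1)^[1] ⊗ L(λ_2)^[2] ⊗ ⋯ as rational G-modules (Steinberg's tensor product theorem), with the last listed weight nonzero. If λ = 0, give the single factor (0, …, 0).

((2, 2, 3, 3, 9),)

Change of basis e → ω: c = M·v where v = (3, 2, -9, -8, -9):
  c_1 = 4*3 + 0*2 + 0*-9 + -1*-8 + 2*-9 = 2
  c_2 = 0*3 + 1*2 + 0*-9 + 0*-8 + 0*-9 = 2
  c_3 = 4*3 + 0*2 + 0*-9 + 0*-8 + 1*-9 = 3
  c_4 = 1*3 + 0*2 + 0*-9 + 0*-8 + 0*-9 = 3
  c_5 = 0*3 + 0*2 + -1*-9 + 0*-8 + 0*-9 = 9
Writing each c_i in base p = 11:
  c_1 = 2 = 2·11^0
  c_2 = 2 = 2·11^0
  c_3 = 3 = 3·11^0
  c_4 = 3 = 3·11^0
  c_5 = 9 = 9·11^0
Factor λ_0 = (2, 2, 3, 3, 9)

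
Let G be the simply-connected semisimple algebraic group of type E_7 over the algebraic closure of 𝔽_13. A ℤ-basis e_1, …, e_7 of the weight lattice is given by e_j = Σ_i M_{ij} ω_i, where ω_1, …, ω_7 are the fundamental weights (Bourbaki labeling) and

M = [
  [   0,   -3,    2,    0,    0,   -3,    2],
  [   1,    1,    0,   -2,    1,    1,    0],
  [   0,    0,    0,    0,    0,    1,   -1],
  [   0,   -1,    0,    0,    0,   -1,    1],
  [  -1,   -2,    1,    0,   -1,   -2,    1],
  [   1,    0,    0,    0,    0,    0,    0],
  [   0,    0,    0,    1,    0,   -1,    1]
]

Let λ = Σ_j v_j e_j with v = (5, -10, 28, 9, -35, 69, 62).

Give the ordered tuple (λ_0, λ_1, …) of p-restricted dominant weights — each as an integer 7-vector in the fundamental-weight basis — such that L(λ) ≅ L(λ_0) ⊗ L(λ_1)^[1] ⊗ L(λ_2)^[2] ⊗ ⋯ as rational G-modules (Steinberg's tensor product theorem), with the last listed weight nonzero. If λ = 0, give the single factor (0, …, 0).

((3, 11, 7, 3, 2, 5, 2),)

In the fundamental-weight basis, λ has coordinates c = M·v (v = (5, -10, 28, 9, -35, 69, 62)):
  c_1 = 0·5 + (-3)·(-10) + 2·28 + 0·9 + (0)·(-35) + (-3)·(69) + 2·62 = 3
  c_2 = 1·5 + (1)·(-10) + 0·28 + (-2)·(9) + (1)·(-35) + 1·69 + 0·62 = 11
  c_3 = 0·5 + (0)·(-10) + 0·28 + 0·9 + (0)·(-35) + 1·69 + (-1)·(62) = 7
  c_4 = 0·5 + (-1)·(-10) + 0·28 + 0·9 + (0)·(-35) + (-1)·(69) + 1·62 = 3
  c_5 = (-1)·(5) + (-2)·(-10) + 1·28 + 0·9 + (-1)·(-35) + (-2)·(69) + 1·62 = 2
  c_6 = 1·5 + (0)·(-10) + 0·28 + 0·9 + (0)·(-35) + 0·69 + 0·62 = 5
  c_7 = 0·5 + (0)·(-10) + 0·28 + 1·9 + (0)·(-35) + (-1)·(69) + 1·62 = 2
Writing each c_i in base p = 13:
  c_1 = 3 = 3·13^0
  c_2 = 11 = 11·13^0
  c_3 = 7 = 7·13^0
  c_4 = 3 = 3·13^0
  c_5 = 2 = 2·13^0
  c_6 = 5 = 5·13^0
  c_7 = 2 = 2·13^0
λ_0 = (3, 11, 7, 3, 2, 5, 2)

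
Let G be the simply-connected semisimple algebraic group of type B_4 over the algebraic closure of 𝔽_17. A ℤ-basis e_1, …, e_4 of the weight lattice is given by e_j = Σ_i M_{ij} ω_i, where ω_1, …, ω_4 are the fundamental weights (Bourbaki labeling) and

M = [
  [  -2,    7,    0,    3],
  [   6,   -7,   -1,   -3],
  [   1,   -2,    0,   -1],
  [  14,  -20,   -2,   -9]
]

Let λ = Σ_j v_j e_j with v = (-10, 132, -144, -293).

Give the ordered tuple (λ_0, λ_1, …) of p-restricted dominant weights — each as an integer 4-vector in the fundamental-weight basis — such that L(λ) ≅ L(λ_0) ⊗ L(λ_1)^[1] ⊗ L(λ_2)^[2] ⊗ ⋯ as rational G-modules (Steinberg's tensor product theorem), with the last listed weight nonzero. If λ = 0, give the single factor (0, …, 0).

((14, 5, 2, 9), (3, 2, 1, 8))

In the fundamental-weight basis, λ has coordinates c = M·v (v = (-10, 132, -144, -293)):
  c_1 = (-2)·(-10) + 7·132 + (0)·(-144) + (3)·(-293) = 65
  c_2 = (6)·(-10) + (-7)·(132) + (-1)·(-144) + (-3)·(-293) = 39
  c_3 = (1)·(-10) + (-2)·(132) + (0)·(-144) + (-1)·(-293) = 19
  c_4 = (14)·(-10) + (-20)·(132) + (-2)·(-144) + (-9)·(-293) = 145
Writing each c_i in base p = 17:
  c_1 = 65 = 14·17^0 + 3·17^1
  c_2 = 39 = 5·17^0 + 2·17^1
  c_3 = 19 = 2·17^0 + 1·17^1
  c_4 = 145 = 9·17^0 + 8·17^1
p-restricted factor λ_0 = (14, 5, 2, 9)
p-restricted factor λ_1 = (3, 2, 1, 8)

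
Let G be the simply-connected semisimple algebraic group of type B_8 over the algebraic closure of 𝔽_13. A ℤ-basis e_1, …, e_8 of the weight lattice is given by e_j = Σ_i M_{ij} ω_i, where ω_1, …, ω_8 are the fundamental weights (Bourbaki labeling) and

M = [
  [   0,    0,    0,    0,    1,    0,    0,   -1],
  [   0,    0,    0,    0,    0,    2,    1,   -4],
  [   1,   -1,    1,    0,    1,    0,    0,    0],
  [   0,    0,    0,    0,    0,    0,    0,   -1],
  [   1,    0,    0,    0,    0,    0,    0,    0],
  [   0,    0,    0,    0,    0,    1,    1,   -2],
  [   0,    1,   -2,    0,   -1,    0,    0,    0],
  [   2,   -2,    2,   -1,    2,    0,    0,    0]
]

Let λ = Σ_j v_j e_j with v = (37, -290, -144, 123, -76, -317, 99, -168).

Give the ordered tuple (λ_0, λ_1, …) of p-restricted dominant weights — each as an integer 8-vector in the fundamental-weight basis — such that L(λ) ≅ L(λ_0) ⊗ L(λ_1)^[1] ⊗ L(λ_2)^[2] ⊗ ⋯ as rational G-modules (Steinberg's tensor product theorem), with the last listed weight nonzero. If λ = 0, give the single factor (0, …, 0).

((1, 7, 3, 12, 11, 1, 9, 0), (7, 10, 8, 12, 2, 9, 5, 7))

Change of basis e → ω: c = M·v where v = (37, -290, -144, 123, -76, -317, 99, -168):
  c_1 = 0*37 + 0*-290 + 0*-144 + 0*123 + 1*-76 + 0*-317 + 0*99 + -1*-168 = 92
  c_2 = 0*37 + 0*-290 + 0*-144 + 0*123 + 0*-76 + 2*-317 + 1*99 + -4*-168 = 137
  c_3 = 1*37 + -1*-290 + 1*-144 + 0*123 + 1*-76 + 0*-317 + 0*99 + 0*-168 = 107
  c_4 = 0*37 + 0*-290 + 0*-144 + 0*123 + 0*-76 + 0*-317 + 0*99 + -1*-168 = 168
  c_5 = 1*37 + 0*-290 + 0*-144 + 0*123 + 0*-76 + 0*-317 + 0*99 + 0*-168 = 37
  c_6 = 0*37 + 0*-290 + 0*-144 + 0*123 + 0*-76 + 1*-317 + 1*99 + -2*-168 = 118
  c_7 = 0*37 + 1*-290 + -2*-144 + 0*123 + -1*-76 + 0*-317 + 0*99 + 0*-168 = 74
  c_8 = 2*37 + -2*-290 + 2*-144 + -1*123 + 2*-76 + 0*-317 + 0*99 + 0*-168 = 91
p = 13; digits c_i = Σ_j d_{ij}·13^j, 0 ≤ d_{ij} < 13:
  c_1 = 92 = 1·13^0 + 7·13^1
  c_2 = 137 = 7·13^0 + 10·13^1
  c_3 = 107 = 3·13^0 + 8·13^1
  c_4 = 168 = 12·13^0 + 12·13^1
  c_5 = 37 = 11·13^0 + 2·13^1
  c_6 = 118 = 1·13^0 + 9·13^1
  c_7 = 74 = 9·13^0 + 5·13^1
  c_8 = 91 = 0·13^0 + 7·13^1
p-restricted factor λ_0 = (1, 7, 3, 12, 11, 1, 9, 0)
p-restricted factor λ_1 = (7, 10, 8, 12, 2, 9, 5, 7)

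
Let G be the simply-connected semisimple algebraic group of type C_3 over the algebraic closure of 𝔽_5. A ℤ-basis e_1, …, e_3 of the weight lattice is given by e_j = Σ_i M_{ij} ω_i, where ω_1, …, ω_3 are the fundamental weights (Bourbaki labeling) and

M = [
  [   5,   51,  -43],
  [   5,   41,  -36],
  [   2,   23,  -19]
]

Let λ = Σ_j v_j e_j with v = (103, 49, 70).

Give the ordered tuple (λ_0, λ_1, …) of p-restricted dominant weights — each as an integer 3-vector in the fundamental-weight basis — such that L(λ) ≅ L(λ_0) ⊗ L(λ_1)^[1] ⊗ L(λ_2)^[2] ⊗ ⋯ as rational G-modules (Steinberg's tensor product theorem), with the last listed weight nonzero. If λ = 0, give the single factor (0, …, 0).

ω-coordinates c = M·v, v = (103, 49, 70):
  c_1 = 5*103 + 51*49 + -43*70 = 4
  c_2 = 5*103 + 41*49 + -36*70 = 4
  c_3 = 2*103 + 23*49 + -19*70 = 3
Writing each c_i in base p = 5:
  c_1 = 4 = 4·5^0
  c_2 = 4 = 4·5^0
  c_3 = 3 = 3·5^0
λ_0 = (4, 4, 3)

((4, 4, 3),)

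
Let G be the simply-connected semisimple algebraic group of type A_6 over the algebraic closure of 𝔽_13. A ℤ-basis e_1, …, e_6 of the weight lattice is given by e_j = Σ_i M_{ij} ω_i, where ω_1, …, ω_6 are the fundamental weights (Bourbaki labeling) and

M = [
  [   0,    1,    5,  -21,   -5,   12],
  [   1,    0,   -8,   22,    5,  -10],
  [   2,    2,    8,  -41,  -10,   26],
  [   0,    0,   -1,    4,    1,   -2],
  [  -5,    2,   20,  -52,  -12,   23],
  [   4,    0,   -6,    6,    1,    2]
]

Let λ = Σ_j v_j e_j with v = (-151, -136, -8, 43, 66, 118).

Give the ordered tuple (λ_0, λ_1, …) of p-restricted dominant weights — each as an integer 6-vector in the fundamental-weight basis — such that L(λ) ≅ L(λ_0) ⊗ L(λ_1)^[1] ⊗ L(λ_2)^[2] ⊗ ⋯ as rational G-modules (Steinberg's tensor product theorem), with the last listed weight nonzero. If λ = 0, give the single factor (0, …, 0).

Compute c_i = Σ_j M_{ij} v_j with v = (-151, -136, -8, 43, 66, 118):
  c_1 = 0*-151 + 1*-136 + 5*-8 + -21*43 + -5*66 + 12*118 = 7
  c_2 = 1*-151 + 0*-136 + -8*-8 + 22*43 + 5*66 + -10*118 = 9
  c_3 = 2*-151 + 2*-136 + 8*-8 + -41*43 + -10*66 + 26*118 = 7
  c_4 = 0*-151 + 0*-136 + -1*-8 + 4*43 + 1*66 + -2*118 = 10
  c_5 = -5*-151 + 2*-136 + 20*-8 + -52*43 + -12*66 + 23*118 = 9
  c_6 = 4*-151 + 0*-136 + -6*-8 + 6*43 + 1*66 + 2*118 = 4
p = 13; digits c_i = Σ_j d_{ij}·13^j, 0 ≤ d_{ij} < 13:
  c_1 = 7 = 7·13^0
  c_2 = 9 = 9·13^0
  c_3 = 7 = 7·13^0
  c_4 = 10 = 10·13^0
  c_5 = 9 = 9·13^0
  c_6 = 4 = 4·13^0
Factor λ_0 = (7, 9, 7, 10, 9, 4)

((7, 9, 7, 10, 9, 4),)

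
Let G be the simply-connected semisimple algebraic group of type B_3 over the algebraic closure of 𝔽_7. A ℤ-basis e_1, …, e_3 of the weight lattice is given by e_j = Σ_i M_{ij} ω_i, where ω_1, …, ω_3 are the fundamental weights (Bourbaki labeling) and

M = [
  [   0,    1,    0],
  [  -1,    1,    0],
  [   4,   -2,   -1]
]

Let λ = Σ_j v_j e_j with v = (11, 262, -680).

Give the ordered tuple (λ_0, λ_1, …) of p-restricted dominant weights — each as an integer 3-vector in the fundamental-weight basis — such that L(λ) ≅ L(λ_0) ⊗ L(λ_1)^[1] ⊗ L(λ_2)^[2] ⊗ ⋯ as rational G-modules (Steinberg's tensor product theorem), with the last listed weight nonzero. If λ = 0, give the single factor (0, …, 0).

Change of basis e → ω: c = M·v where v = (11, 262, -680):
  c_1 = 0*11 + 1*262 + 0*-680 = 262
  c_2 = -1*11 + 1*262 + 0*-680 = 251
  c_3 = 4*11 + -2*262 + -1*-680 = 200
Writing each c_i in base p = 7:
  c_1 = 262 = 3·7^0 + 2·7^1 + 5·7^2
  c_2 = 251 = 6·7^0 + 0·7^1 + 5·7^2
  c_3 = 200 = 4·7^0 + 0·7^1 + 4·7^2
λ_0 = (3, 6, 4)
λ_1 = (2, 0, 0)
λ_2 = (5, 5, 4)

((3, 6, 4), (2, 0, 0), (5, 5, 4))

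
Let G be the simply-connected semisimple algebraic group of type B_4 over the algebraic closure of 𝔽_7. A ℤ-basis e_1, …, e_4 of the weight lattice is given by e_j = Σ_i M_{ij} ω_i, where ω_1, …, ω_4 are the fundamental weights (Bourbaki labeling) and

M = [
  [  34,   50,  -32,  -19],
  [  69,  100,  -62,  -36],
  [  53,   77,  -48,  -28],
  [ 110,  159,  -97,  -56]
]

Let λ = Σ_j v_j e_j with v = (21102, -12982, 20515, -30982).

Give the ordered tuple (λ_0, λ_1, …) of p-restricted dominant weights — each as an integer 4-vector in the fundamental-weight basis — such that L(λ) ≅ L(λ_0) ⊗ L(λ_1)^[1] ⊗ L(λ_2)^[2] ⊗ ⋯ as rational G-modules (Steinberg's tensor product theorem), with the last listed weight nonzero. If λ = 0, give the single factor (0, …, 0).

Change of basis e → ω: c = M·v where v = (21102, -12982, 20515, -30982):
  c_1 = 34·21102 + (50)·(-12982) + (-32)·(20515) + (-19)·(-30982) = 546
  c_2 = 69·21102 + (100)·(-12982) + (-62)·(20515) + (-36)·(-30982) = 1260
  c_3 = 53·21102 + (77)·(-12982) + (-48)·(20515) + (-28)·(-30982) = 1568
  c_4 = 110·21102 + (159)·(-12982) + (-97)·(20515) + (-56)·(-30982) = 2119
Base-7 expansion of each c_i:
  c_1 = 546 = 0·7^0 + 1·7^1 + 4·7^2 + 1·7^3
  c_2 = 1260 = 0·7^0 + 5·7^1 + 4·7^2 + 3·7^3
  c_3 = 1568 = 0·7^0 + 0·7^1 + 4·7^2 + 4·7^3
  c_4 = 2119 = 5·7^0 + 1·7^1 + 1·7^2 + 6·7^3
Factor λ_0 = (0, 0, 0, 5)
Factor λ_1 = (1, 5, 0, 1)
Factor λ_2 = (4, 4, 4, 1)
Factor λ_3 = (1, 3, 4, 6)

((0, 0, 0, 5), (1, 5, 0, 1), (4, 4, 4, 1), (1, 3, 4, 6))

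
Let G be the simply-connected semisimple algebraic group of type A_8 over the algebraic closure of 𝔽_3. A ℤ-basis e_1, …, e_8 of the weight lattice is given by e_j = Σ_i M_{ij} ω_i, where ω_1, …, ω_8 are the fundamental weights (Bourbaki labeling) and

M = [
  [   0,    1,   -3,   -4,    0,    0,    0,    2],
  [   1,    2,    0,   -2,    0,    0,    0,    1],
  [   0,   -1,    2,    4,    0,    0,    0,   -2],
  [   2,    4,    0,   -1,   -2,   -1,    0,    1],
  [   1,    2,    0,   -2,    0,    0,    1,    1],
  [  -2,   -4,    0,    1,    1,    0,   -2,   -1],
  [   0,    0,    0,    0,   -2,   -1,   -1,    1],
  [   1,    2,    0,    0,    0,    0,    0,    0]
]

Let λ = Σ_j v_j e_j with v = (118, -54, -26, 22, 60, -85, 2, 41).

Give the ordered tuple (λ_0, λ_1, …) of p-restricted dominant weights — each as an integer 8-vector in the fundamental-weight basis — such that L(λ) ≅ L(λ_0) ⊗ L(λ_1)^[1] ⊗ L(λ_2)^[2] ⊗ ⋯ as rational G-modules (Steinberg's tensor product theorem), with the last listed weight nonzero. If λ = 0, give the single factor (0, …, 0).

((0, 1, 2, 1, 0, 2, 1, 1), (0, 2, 2, 1, 0, 2, 1, 0), (2, 0, 0, 0, 1, 1, 0, 1))

Converting to the ω-basis (c_i = row i of M dotted with v = (118, -54, -26, 22, 60, -85, 2, 41)):
  c_1 = 0·118 + (1)·(-54) + (-3)·(-26) + (-4)·(22) + 0·60 + (0)·(-85) + 0·2 + 2·41 = 18
  c_2 = 1·118 + (2)·(-54) + (0)·(-26) + (-2)·(22) + 0·60 + (0)·(-85) + 0·2 + 1·41 = 7
  c_3 = 0·118 + (-1)·(-54) + (2)·(-26) + 4·22 + 0·60 + (0)·(-85) + 0·2 + (-2)·(41) = 8
  c_4 = 2·118 + (4)·(-54) + (0)·(-26) + (-1)·(22) + (-2)·(60) + (-1)·(-85) + 0·2 + 1·41 = 4
  c_5 = 1·118 + (2)·(-54) + (0)·(-26) + (-2)·(22) + 0·60 + (0)·(-85) + 1·2 + 1·41 = 9
  c_6 = (-2)·(118) + (-4)·(-54) + (0)·(-26) + 1·22 + 1·60 + (0)·(-85) + (-2)·(2) + (-1)·(41) = 17
  c_7 = 0·118 + (0)·(-54) + (0)·(-26) + 0·22 + (-2)·(60) + (-1)·(-85) + (-1)·(2) + 1·41 = 4
  c_8 = 1·118 + (2)·(-54) + (0)·(-26) + 0·22 + 0·60 + (0)·(-85) + 0·2 + 0·41 = 10
Base-3 expansion of each c_i:
  c_1 = 18 = 0·3^0 + 0·3^1 + 2·3^2
  c_2 = 7 = 1·3^0 + 2·3^1
  c_3 = 8 = 2·3^0 + 2·3^1
  c_4 = 4 = 1·3^0 + 1·3^1
  c_5 = 9 = 0·3^0 + 0·3^1 + 1·3^2
  c_6 = 17 = 2·3^0 + 2·3^1 + 1·3^2
  c_7 = 4 = 1·3^0 + 1·3^1
  c_8 = 10 = 1·3^0 + 0·3^1 + 1·3^2
λ_0 = (0, 1, 2, 1, 0, 2, 1, 1)
λ_1 = (0, 2, 2, 1, 0, 2, 1, 0)
λ_2 = (2, 0, 0, 0, 1, 1, 0, 1)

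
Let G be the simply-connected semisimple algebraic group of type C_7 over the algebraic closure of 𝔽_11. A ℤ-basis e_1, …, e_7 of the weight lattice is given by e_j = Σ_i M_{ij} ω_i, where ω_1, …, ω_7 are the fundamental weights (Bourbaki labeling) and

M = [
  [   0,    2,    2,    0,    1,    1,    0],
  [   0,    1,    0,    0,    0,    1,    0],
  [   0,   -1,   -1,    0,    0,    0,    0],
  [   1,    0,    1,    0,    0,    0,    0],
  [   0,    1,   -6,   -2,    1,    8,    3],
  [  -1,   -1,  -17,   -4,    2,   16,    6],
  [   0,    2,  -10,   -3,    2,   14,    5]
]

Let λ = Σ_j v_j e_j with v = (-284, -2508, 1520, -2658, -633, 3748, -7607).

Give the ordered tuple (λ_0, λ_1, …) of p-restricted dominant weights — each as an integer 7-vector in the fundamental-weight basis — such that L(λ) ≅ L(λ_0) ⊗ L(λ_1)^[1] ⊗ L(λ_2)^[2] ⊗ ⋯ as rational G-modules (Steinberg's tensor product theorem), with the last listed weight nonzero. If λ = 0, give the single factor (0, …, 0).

In the fundamental-weight basis, λ has coordinates c = M·v (v = (-284, -2508, 1520, -2658, -633, 3748, -7607)):
  c_1 = (0)·(-284) + (2)·(-2508) + 2·1520 + (0)·(-2658) + (1)·(-633) + 1·3748 + (0)·(-7607) = 1139
  c_2 = (0)·(-284) + (1)·(-2508) + 0·1520 + (0)·(-2658) + (0)·(-633) + 1·3748 + (0)·(-7607) = 1240
  c_3 = (0)·(-284) + (-1)·(-2508) + (-1)·(1520) + (0)·(-2658) + (0)·(-633) + 0·3748 + (0)·(-7607) = 988
  c_4 = (1)·(-284) + (0)·(-2508) + 1·1520 + (0)·(-2658) + (0)·(-633) + 0·3748 + (0)·(-7607) = 1236
  c_5 = (0)·(-284) + (1)·(-2508) + (-6)·(1520) + (-2)·(-2658) + (1)·(-633) + 8·3748 + (3)·(-7607) = 218
  c_6 = (-1)·(-284) + (-1)·(-2508) + (-17)·(1520) + (-4)·(-2658) + (2)·(-633) + 16·3748 + (6)·(-7607) = 644
  c_7 = (0)·(-284) + (2)·(-2508) + (-10)·(1520) + (-3)·(-2658) + (2)·(-633) + 14·3748 + (5)·(-7607) = 929
Base-11 expansion of each c_i:
  c_1 = 1139 = 6·11^0 + 4·11^1 + 9·11^2
  c_2 = 1240 = 8·11^0 + 2·11^1 + 10·11^2
  c_3 = 988 = 9·11^0 + 1·11^1 + 8·11^2
  c_4 = 1236 = 4·11^0 + 2·11^1 + 10·11^2
  c_5 = 218 = 9·11^0 + 8·11^1 + 1·11^2
  c_6 = 644 = 6·11^0 + 3·11^1 + 5·11^2
  c_7 = 929 = 5·11^0 + 7·11^1 + 7·11^2
Factor λ_0 = (6, 8, 9, 4, 9, 6, 5)
Factor λ_1 = (4, 2, 1, 2, 8, 3, 7)
Factor λ_2 = (9, 10, 8, 10, 1, 5, 7)

((6, 8, 9, 4, 9, 6, 5), (4, 2, 1, 2, 8, 3, 7), (9, 10, 8, 10, 1, 5, 7))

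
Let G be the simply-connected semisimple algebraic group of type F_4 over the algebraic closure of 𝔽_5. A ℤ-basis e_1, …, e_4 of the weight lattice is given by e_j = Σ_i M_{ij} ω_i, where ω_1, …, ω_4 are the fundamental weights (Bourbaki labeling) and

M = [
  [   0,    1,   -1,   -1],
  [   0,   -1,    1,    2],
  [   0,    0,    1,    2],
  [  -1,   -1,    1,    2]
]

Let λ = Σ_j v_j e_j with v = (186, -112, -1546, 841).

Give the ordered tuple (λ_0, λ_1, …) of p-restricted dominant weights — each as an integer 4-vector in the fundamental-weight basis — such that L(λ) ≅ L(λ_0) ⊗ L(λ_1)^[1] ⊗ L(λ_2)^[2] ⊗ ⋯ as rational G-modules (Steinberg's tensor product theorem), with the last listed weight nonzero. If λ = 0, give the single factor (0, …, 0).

Change of basis e → ω: c = M·v where v = (186, -112, -1546, 841):
  c_1 = 0·186 + (1)·(-112) + (-1)·(-1546) + (-1)·(841) = 593
  c_2 = 0·186 + (-1)·(-112) + (1)·(-1546) + 2·841 = 248
  c_3 = 0·186 + (0)·(-112) + (1)·(-1546) + 2·841 = 136
  c_4 = (-1)·(186) + (-1)·(-112) + (1)·(-1546) + 2·841 = 62
Expand coordinatewise in base 5:
  c_1 = 593 = 3·5^0 + 3·5^1 + 3·5^2 + 4·5^3
  c_2 = 248 = 3·5^0 + 4·5^1 + 4·5^2 + 1·5^3
  c_3 = 136 = 1·5^0 + 2·5^1 + 0·5^2 + 1·5^3
  c_4 = 62 = 2·5^0 + 2·5^1 + 2·5^2
λ_0 = (3, 3, 1, 2)
λ_1 = (3, 4, 2, 2)
λ_2 = (3, 4, 0, 2)
λ_3 = (4, 1, 1, 0)

((3, 3, 1, 2), (3, 4, 2, 2), (3, 4, 0, 2), (4, 1, 1, 0))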